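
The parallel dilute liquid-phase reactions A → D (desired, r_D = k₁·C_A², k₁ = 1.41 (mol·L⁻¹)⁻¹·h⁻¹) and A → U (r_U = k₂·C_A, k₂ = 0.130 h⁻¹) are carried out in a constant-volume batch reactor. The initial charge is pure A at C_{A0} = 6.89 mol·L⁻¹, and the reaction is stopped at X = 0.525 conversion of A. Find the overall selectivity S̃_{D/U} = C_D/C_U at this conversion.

C_A = C_{A0}(1−X) = 3.273 mol·L⁻¹.
Along a PFR/batch, dC_U/dC_A = −r_U/(r_D+r_U) = −k₂/(k₂+k₁·C_A).
Integrating from C_{A0} to C_A: C_U = (0.130/1.41)·ln[(0.130+1.41·6.89)/(0.130+1.41·3.27)] = 0.09220·ln(9.845/4.745) = 0.06730 mol·L⁻¹.
Then C_D = (C_{A0}−C_A) − C_U = 3.617 − 0.06730 = 3.550 mol·L⁻¹.
S̃_{D/U} = C_D/C_U = 3.550/0.06730 = 52.7.

52.7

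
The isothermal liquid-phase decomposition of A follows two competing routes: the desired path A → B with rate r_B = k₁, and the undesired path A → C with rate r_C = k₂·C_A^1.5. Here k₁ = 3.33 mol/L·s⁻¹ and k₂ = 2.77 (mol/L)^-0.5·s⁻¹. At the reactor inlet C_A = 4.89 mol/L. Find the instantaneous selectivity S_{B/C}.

S_{B/C} = r_B/r_C = (k₁)/(k₂·C_A^1.5) = (k₁/k₂)·C_A^-1.5.
= (3.33) / (2.77×4.890^1.5) = 3.330/29.95 = 0.111.

0.111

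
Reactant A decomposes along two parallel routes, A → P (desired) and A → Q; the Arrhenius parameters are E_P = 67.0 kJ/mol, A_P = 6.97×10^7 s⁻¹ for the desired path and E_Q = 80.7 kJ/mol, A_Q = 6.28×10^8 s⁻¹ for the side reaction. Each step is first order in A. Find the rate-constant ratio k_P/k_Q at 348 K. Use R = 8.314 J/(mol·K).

12.6

Since both paths have the same order in A, the concentration cancels and S_{P/Q} = k_P/k_Q = (A_P/A_Q)·exp[(E_Q−E_P)/(RT)].
(E_Q−E_P)/(RT) = (80.7−67.0)×10³/(8.314×348) = 13700/2893 = 4.735.
k_P/k_Q = (6.97×10^7/6.28×10^8)·exp(4.735) = 0.1110 × 113.9 = 12.6.
Since E_P < E_Q, lowering the temperature improves selectivity toward P.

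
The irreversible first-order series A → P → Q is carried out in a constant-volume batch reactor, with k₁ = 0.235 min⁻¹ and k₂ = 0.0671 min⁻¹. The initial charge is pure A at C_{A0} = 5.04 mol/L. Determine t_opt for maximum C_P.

7.47 min

For first-order series the maximum of C_P occurs at t_opt = ln(k₂/k₁)/(k₂−k₁).
= ln(0.0671/0.235)/(0.0671−0.235) = ln(0.2855)/-0.1679 = -1.253/-0.1679 = 7.47 min.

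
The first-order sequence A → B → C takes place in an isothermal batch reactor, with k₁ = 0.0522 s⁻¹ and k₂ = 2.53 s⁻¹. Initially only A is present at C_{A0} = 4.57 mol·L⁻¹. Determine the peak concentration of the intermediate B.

0.0869 mol·L⁻¹

At the optimum, C_{B,max}/C_{A0} = (k₁/k₂)^[k₂/(k₂−k₁)].
= (0.0522/2.53)^(2.53/(2.53−0.0522)) = (0.02063)^(1.021) = 0.01901.
C_{B,max} = 0.01901×4.57 = 0.0869 mol·L⁻¹.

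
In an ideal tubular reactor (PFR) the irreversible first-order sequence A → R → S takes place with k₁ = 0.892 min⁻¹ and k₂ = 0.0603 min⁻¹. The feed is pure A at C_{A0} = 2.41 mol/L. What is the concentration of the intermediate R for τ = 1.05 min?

For first-order series with pure A initially, C_R(τ) = k₁C_{A0}/(k₂−k₁)·(e^(−k₁τ) − e^(−k₂τ)).
e^(−k₁τ) = e^(−0.892×1.05) = e^(−0.9366) = 0.3920; e^(−k₂τ) = e^(−0.06331) = 0.9386.
C_R = 0.892×2.41/(0.0603−0.892) × (0.3920−0.9386) = (-2.585)×(-0.5467) = 1.413 mol/L.

1.41 mol/L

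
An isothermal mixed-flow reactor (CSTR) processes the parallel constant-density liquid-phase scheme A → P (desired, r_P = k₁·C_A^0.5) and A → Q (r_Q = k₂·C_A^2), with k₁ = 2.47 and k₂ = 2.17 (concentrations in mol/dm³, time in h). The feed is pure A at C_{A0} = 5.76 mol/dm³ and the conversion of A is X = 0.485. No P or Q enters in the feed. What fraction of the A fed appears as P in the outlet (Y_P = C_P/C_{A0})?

0.0884

Exit C_A = C_{A0}(1−X) = 5.76×0.515 = 2.966 mol/dm³.
Rates in a CSTR are evaluated at the outlet concentration: r_P = 2.47×2.966^0.5 = 4.254, r_Q = 2.17×2.966^2 = 19.09.
Fraction of consumed A going to P: r_P/(r_P+r_Q) = 0.1822.
C_P = 0.1822·C_{A0}·X = 0.1822×5.76×0.485 = 0.509 mol/dm³; Y_P = C_P/C_{A0} = 0.0884.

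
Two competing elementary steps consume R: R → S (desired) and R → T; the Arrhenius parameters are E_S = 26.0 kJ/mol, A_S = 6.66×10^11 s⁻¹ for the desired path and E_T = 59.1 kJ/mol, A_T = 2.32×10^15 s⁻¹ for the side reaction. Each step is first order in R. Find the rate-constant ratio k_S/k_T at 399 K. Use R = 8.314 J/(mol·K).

6.19

k_S/k_T = (A_S/A_T)·exp[−(E_S−E_T)/(RT)] = (A_S/A_T)·exp[(E_T−E_S)/(RT)].
(E_T−E_S)/(RT) = (59.1−26.0)×10³/(8.314×399) = 33100/3317 = 9.978.
k_S/k_T = (6.66×10^11/2.32×10^15)·exp(9.978) = 2.871×10^-4 × 21548 = 6.19.
Since E_S < E_T, lowering the temperature improves selectivity toward S.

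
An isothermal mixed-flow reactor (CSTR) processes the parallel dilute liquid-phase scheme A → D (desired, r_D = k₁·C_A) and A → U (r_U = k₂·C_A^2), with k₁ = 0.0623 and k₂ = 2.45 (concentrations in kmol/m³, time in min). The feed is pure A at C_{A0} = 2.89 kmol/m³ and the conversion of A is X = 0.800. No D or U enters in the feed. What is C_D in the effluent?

0.0974 kmol/m³

Exit C_A = C_{A0}(1−X) = 2.89×0.200 = 0.5780 kmol/m³.
In a CSTR the entire volume is at exit conditions, so r_D = 0.0623×0.5780 = 0.03601 and r_U = 2.45×0.5780^2 = 0.8185.
Fraction of consumed A going to D: r_D/(r_D+r_U) = 0.04214.
C_D = 0.04214·C_{A0}·X = 0.04214×2.89×0.800 = 0.0974 kmol/m³.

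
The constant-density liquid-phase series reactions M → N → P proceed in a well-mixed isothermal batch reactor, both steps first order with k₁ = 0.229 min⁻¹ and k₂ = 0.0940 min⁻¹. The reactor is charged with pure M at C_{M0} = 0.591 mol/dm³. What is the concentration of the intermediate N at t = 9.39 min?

0.298 mol/dm³

For first-order series with pure M initially, C_N(t) = k₁C_{M0}/(k₂−k₁)·(e^(−k₁t) − e^(−k₂t)).
e^(−k₁t) = e^(−0.229×9.39) = e^(−2.150) = 0.1164; e^(−k₂t) = e^(−0.8827) = 0.4137.
C_N = 0.229×0.591/(0.0940−0.229) × (0.1164−0.4137) = (-1.003)×(-0.2972) = 0.2980 mol/dm³.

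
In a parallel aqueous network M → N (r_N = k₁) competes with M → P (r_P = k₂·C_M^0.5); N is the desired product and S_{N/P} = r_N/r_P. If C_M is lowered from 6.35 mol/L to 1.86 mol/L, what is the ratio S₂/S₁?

S_{N/P} = (k₁/k₂)·C_M^-0.5, so S₂/S₁ = (C_{M,2}/C_{M,1})^-0.5.
= (1.86/6.35)^(-0.5) = (0.2929)^(-0.5) = 1.85.
Selectivity toward N rises as C_M falls — low-concentration operation is favoured.

1.85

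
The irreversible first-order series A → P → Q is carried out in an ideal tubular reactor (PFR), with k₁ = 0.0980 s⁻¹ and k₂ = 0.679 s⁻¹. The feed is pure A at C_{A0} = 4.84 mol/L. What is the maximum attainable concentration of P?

At the optimum, C_{P,max}/C_{A0} = (k₁/k₂)^[k₂/(k₂−k₁)].
= (0.0980/0.679)^(0.679/(0.679−0.0980)) = (0.1443)^(1.169) = 0.1041.
C_{P,max} = 0.1041×4.84 = 0.504 mol/L.

0.504 mol/L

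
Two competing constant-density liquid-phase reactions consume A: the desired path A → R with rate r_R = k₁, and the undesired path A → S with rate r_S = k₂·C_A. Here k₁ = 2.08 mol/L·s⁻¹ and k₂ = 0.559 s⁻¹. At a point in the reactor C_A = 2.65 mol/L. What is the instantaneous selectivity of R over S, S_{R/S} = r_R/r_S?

S_{R/S} = r_R/r_S = (k₁)/(k₂·C_A) = (k₁/k₂)·C_A⁻¹.
= (2.08) / (0.559×2.650) = 2.080/1.481 = 1.40.
The undesired path is higher order in A, so low C_A (CSTR or dilute feed) favours R.

1.40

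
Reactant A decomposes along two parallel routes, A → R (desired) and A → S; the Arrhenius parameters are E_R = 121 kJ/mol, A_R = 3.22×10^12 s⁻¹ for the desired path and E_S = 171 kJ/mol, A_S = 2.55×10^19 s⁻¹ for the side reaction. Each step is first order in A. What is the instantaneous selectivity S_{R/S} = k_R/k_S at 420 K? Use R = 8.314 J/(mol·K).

0.209

Since both paths have the same order in A, the concentration cancels and S_{R/S} = k_R/k_S = (A_R/A_S)·exp[(E_S−E_R)/(RT)].
(E_S−E_R)/(RT) = (171−121)×10³/(8.314×420) = 50000/3492 = 14.32.
k_R/k_S = (3.22×10^12/2.55×10^19)·exp(14.32) = 1.263×10^-7 × 1.654×10^6 = 0.209.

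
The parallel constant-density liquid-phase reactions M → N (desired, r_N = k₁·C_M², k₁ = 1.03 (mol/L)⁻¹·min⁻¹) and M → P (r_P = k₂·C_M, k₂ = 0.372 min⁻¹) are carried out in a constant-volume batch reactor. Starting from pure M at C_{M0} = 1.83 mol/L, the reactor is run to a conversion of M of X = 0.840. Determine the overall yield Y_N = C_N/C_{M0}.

0.601

C_M = C_{M0}(1−X) = 0.2928 mol/L.
Along a PFR/batch, dC_P/dC_M = −r_P/(r_N+r_P) = −k₂/(k₂+k₁·C_M).
Integrating from C_{M0} to C_M: C_P = (0.372/1.03)·ln[(0.372+1.03·1.83)/(0.372+1.03·0.293)] = 0.3612·ln(2.257/0.6736) = 0.4367 mol/L.
Then C_N = (C_{M0}−C_M) − C_P = 1.537 − 0.4367 = 1.101 mol/L.
Y_N = C_N/C_{M0} = 1.101/1.83 = 0.601.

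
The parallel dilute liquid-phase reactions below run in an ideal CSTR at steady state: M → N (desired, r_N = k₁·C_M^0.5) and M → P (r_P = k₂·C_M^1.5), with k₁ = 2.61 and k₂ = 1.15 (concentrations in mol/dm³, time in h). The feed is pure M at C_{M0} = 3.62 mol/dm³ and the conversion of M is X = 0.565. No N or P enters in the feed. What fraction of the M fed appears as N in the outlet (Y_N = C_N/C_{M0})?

0.334

Exit C_M = C_{M0}(1−X) = 3.62×0.435 = 1.575 mol/dm³.
A CSTR operates uniformly at the exit composition, giving r_N = 3.275 and r_P = 2.272 (each k·C_M^n at C_M = 1.575).
Fraction of consumed M going to N: r_N/(r_N+r_P) = 0.5904.
C_N = 0.5904·C_{M0}·X = 0.5904×3.62×0.565 = 1.21 mol/dm³; Y_N = C_N/C_{M0} = 0.334.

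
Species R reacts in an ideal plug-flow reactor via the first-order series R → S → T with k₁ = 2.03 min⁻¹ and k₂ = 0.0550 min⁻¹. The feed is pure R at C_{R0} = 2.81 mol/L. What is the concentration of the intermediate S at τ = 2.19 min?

2.53 mol/L

The intermediate concentration in a first-order A→B→C sequence is C_S = k₁C_{R0}(e^(−k₁τ) − e^(−k₂τ))/(k₂−k₁).
e^(−k₁τ) = e^(−2.03×2.19) = e^(−4.446) = 0.01173; e^(−k₂τ) = e^(−0.1205) = 0.8865.
C_S = 2.03×2.81/(0.0550−2.03) × (0.01173−0.8865) = (-2.888)×(-0.8748) = 2.527 mol/L.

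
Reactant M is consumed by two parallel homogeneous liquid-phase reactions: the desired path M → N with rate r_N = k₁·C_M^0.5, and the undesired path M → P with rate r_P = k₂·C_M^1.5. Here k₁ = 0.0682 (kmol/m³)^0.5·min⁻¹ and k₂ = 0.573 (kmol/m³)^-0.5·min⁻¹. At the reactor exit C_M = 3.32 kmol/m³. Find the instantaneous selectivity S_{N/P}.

S_{N/P} = r_N/r_P = (k₁·C_M^0.5)/(k₂·C_M^1.5) = (k₁/k₂)·C_M⁻¹.
= (0.0682×3.320^0.5) / (0.573×3.320^1.5) = 0.1243/3.466 = 0.0359.
The undesired path is higher order in M, so low C_M (CSTR or dilute feed) favours N.

0.0359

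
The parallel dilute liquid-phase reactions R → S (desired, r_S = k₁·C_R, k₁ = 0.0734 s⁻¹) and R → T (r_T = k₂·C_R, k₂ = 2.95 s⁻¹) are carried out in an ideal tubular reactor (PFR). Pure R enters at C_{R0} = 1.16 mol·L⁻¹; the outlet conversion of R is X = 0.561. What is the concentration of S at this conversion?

C_R = C_{R0}(1−X) = 0.5092 mol·L⁻¹.
Both paths are first order in R, so the instantaneous fraction to S is constant: dC_S/d(−C_R) = k₁/(k₁+k₂) = 0.02428.
C_S = 0.02428·(C_{R0}−C_R) = 0.02428×0.6508 = 0.0158 mol·L⁻¹.

0.0158 mol·L⁻¹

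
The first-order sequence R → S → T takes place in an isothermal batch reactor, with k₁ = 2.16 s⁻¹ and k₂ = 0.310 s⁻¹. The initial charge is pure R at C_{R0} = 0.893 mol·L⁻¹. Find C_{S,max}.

Evaluating C_S at t_opt = ln(k₂/k₁)/(k₂−k₁) gives C_{S,max}/C_{R0} = (k₁/k₂)^[k₂/(k₂−k₁)].
= (2.16/0.310)^(0.310/(0.310−2.16)) = (6.968)^(-0.1676) = 0.7223.
C_{S,max} = 0.7223×0.893 = 0.645 mol·L⁻¹.

0.645 mol·L⁻¹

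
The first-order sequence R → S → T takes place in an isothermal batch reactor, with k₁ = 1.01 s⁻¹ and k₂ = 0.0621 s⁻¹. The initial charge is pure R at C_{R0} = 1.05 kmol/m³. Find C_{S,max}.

0.875 kmol/m³

For a first-order series the maximum intermediate yield is C_{S,max}/C_{R0} = (k₁/k₂)^[k₂/(k₂−k₁)].
= (1.01/0.0621)^(0.0621/(0.0621−1.01)) = (16.26)^(-0.06551) = 0.8330.
C_{S,max} = 0.8330×1.05 = 0.875 kmol/m³.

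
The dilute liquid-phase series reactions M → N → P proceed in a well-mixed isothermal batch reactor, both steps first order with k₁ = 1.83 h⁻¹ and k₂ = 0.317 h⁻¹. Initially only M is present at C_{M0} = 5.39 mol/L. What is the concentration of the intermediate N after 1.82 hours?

The intermediate concentration in a first-order A→B→C sequence is C_N = k₁C_{M0}(e^(−k₁t) − e^(−k₂t))/(k₂−k₁).
e^(−k₁t) = e^(−1.83×1.82) = e^(−3.331) = 0.03577; e^(−k₂t) = e^(−0.5769) = 0.5616.
C_N = 1.83×5.39/(0.317−1.83) × (0.03577−0.5616) = (-6.519)×(-0.5258) = 3.428 mol/L.

3.43 mol/L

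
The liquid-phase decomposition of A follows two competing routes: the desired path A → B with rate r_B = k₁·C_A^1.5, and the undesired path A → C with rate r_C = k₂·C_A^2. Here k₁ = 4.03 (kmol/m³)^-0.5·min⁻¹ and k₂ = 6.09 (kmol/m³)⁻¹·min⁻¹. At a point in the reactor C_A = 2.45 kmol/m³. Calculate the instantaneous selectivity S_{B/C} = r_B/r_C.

S_{B/C} = r_B/r_C = (k₁·C_A^1.5)/(k₂·C_A^2) = (k₁/k₂)·C_A^-0.5.
= (4.03×2.450^1.5) / (6.09×2.450^2) = 15.45/36.56 = 0.423.
The undesired path is higher order in A, so low C_A (CSTR or dilute feed) favours B.

0.423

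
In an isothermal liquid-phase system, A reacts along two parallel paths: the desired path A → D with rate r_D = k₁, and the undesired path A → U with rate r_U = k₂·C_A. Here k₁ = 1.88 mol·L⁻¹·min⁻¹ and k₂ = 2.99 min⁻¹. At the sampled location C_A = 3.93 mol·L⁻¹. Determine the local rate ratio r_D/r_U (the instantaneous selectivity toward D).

S_{D/U} = r_D/r_U = (k₁)/(k₂·C_A) = (k₁/k₂)·C_A⁻¹.
= (1.88) / (2.99×3.930) = 1.880/11.75 = 0.160.
The undesired path is higher order in A, so low C_A (CSTR or dilute feed) favours D.

0.160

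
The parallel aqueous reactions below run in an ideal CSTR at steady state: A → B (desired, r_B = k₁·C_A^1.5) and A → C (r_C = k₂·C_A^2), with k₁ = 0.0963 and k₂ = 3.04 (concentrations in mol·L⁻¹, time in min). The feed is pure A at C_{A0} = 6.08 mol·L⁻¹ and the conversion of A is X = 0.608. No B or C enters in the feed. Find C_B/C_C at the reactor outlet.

Exit C_A = C_{A0}(1−X) = 6.08×0.392 = 2.383 mol·L⁻¹.
A CSTR operates uniformly at the exit composition, giving r_B = 0.3543 and r_C = 17.27 (each k·C_A^n at C_A = 2.383).
Overall selectivity = C_B/C_C = r_Bτ/(r_Cτ) = r_B/r_C = 0.0205.

0.0205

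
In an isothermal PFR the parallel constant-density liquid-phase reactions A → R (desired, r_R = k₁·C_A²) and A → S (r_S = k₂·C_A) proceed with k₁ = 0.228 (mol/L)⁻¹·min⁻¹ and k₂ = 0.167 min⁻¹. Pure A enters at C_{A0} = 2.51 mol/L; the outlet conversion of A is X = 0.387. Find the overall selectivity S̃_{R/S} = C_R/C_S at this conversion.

C_A = C_{A0}(1−X) = 1.539 mol/L.
Along a PFR/batch, dC_S/dC_A = −r_S/(r_R+r_S) = −k₂/(k₂+k₁·C_A).
Integrating from C_{A0} to C_A: C_S = (0.167/0.228)·ln[(0.167+0.228·2.51)/(0.167+0.228·1.54)] = 0.7325·ln(0.7393/0.5178) = 0.2608 mol/L.
Then C_R = (C_{A0}−C_A) − C_S = 0.9714 − 0.2608 = 0.7106 mol/L.
S̃_{R/S} = C_R/C_S = 0.7106/0.2608 = 2.72.

2.72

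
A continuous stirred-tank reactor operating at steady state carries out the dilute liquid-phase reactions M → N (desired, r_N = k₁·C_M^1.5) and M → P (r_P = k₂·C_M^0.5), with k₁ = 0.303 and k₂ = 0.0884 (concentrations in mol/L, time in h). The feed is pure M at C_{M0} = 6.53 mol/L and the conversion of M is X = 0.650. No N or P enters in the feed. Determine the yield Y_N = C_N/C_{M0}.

0.576

Exit C_M = C_{M0}(1−X) = 6.53×0.350 = 2.285 mol/L.
In a CSTR the entire volume is at exit conditions, so r_N = 0.303×2.285^1.5 = 1.047 and r_P = 0.0884×2.285^0.5 = 0.1336.
Fraction of consumed M going to N: r_N/(r_N+r_P) = 0.8868.
C_N = 0.8868·C_{M0}·X = 0.8868×6.53×0.650 = 3.76 mol/L; Y_N = C_N/C_{M0} = 0.576.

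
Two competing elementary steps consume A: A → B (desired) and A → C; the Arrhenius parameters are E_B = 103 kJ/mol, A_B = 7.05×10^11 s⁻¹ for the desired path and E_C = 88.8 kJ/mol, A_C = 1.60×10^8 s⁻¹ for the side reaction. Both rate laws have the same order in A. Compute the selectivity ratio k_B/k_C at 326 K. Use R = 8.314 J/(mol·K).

Since both paths have the same order in A, the concentration cancels and S_{B/C} = k_B/k_C = (A_B/A_C)·exp[(E_C−E_B)/(RT)].
(E_C−E_B)/(RT) = (88.8−103)×10³/(8.314×326) = -14200/2710 = -5.239.
k_B/k_C = (7.05×10^11/1.60×10^8)·exp(-5.239) = 4406 × 0.005305 = 23.4.

23.4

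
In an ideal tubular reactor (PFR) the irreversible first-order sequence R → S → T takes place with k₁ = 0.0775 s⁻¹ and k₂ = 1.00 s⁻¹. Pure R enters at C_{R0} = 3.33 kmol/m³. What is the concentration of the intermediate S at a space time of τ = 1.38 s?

Solving the coupled first-order balances gives C_S(τ) = [k₁/(k₂−k₁)]·C_{R0}·(e^(−k₁τ) − e^(−k₂τ)).
e^(−k₁τ) = e^(−0.0775×1.38) = e^(−0.1069) = 0.8986; e^(−k₂τ) = e^(−1.380) = 0.2516.
C_S = 0.0775×3.33/(1.00−0.0775) × (0.8986−0.2516) = 0.2798×0.6470 = 0.1810 kmol/m³.

0.181 kmol/m³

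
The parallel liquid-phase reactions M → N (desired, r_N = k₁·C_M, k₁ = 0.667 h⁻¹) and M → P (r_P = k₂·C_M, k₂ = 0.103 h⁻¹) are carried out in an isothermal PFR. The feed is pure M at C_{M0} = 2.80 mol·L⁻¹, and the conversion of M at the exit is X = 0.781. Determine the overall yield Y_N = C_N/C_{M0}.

C_M = C_{M0}(1−X) = 0.6132 mol·L⁻¹.
Both paths are first order in M, so the instantaneous fraction to N is constant: dC_N/d(−C_M) = k₁/(k₁+k₂) = 0.8662.
C_N = 0.8662·(C_{M0}−C_M) = 0.8662×2.187 = 1.89 mol·L⁻¹.
Y_N = C_N/C_{M0} = 1.894/2.80 = 0.677.

0.677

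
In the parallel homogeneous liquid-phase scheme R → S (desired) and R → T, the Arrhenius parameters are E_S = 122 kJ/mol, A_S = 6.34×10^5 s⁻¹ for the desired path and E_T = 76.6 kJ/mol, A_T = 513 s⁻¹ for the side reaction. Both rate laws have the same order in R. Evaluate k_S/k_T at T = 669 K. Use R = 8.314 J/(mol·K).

k_S/k_T = (A_S/A_T)·exp[−(E_S−E_T)/(RT)] = (A_S/A_T)·exp[(E_T−E_S)/(RT)].
(E_T−E_S)/(RT) = (76.6−122)×10³/(8.314×669) = -45400/5562 = -8.162.
k_S/k_T = (6.34×10^5/513)·exp(-8.162) = 1236 × 2.852×10^-4 = 0.352.

0.352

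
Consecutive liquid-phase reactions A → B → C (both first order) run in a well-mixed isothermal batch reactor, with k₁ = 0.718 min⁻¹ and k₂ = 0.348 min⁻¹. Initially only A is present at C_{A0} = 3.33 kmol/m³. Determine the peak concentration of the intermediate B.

Evaluating C_B at t_opt = ln(k₂/k₁)/(k₂−k₁) gives C_{B,max}/C_{A0} = (k₁/k₂)^[k₂/(k₂−k₁)].
= (0.718/0.348)^(0.348/(0.348−0.718)) = (2.063)^(-0.9405) = 0.5060.
C_{B,max} = 0.5060×3.33 = 1.69 kmol/m³.

1.69 kmol/m³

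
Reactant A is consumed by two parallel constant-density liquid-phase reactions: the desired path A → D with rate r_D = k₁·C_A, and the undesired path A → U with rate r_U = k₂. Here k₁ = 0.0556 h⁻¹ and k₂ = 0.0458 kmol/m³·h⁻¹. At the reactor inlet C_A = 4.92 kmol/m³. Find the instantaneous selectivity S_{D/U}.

5.97

S_{D/U} = r_D/r_U = (k₁·C_A)/(k₂) = (k₁/k₂)·C_A.
= (0.0556×4.920) / (0.0458) = 0.2736/0.04580 = 5.97.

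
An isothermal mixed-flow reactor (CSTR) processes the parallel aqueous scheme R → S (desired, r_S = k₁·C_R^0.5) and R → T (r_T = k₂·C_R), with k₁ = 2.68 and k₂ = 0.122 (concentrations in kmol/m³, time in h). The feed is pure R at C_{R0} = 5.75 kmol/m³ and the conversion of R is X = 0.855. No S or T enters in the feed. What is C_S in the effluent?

4.72 kmol/m³

Exit C_R = C_{R0}(1−X) = 5.75×0.145 = 0.8338 kmol/m³.
In a CSTR the entire volume is at exit conditions, so r_S = 2.68×0.8338^0.5 = 2.447 and r_T = 0.122×0.8338 = 0.1017.
Fraction of consumed R going to S: r_S/(r_S+r_T) = 0.9601.
C_S = 0.9601·C_{R0}·X = 0.9601×5.75×0.855 = 4.72 kmol/m³.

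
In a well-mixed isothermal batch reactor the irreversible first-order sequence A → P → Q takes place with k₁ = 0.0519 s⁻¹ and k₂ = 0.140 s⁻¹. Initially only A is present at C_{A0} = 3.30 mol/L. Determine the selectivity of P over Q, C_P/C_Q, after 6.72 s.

For first-order series with pure A initially, C_P(t) = k₁C_{A0}/(k₂−k₁)·(e^(−k₁t) − e^(−k₂t)).
e^(−k₁t) = e^(−0.0519×6.72) = e^(−0.3488) = 0.7056; e^(−k₂t) = e^(−0.9408) = 0.3903.
C_P = 0.0519×3.30/(0.140−0.0519) × (0.7056−0.3903) = 1.944×0.3152 = 0.6128 mol/L.
C_A = C_{A0}e^(−k₁t) = 2.328 mol/L, so C_Q = C_{A0}−C_A−C_P = 0.3588 mol/L; C_P/C_Q = 1.71.

1.71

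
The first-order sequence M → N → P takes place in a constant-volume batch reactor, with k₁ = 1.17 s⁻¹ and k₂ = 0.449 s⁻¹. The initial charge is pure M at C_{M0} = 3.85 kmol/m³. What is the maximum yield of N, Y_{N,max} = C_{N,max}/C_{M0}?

Evaluating C_N at t_opt = ln(k₂/k₁)/(k₂−k₁) gives C_{N,max}/C_{M0} = (k₁/k₂)^[k₂/(k₂−k₁)].
= (1.17/0.449)^(0.449/(0.449−1.17)) = (2.606)^(-0.6227) = 0.5508.

0.551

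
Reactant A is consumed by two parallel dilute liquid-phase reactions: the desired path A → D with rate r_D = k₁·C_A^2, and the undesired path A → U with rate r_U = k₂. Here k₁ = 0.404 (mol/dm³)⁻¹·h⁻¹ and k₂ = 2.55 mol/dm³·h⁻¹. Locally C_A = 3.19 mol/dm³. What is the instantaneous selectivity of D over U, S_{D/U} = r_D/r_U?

1.61

S_{D/U} = r_D/r_U = (k₁·C_A^2)/(k₂) = (k₁/k₂)·C_A^2.
= (0.404×3.190^2) / (2.55) = 4.111/2.550 = 1.61.
Since the desired path is higher order in A, keeping C_A high (PFR or concentrated feed) favours D.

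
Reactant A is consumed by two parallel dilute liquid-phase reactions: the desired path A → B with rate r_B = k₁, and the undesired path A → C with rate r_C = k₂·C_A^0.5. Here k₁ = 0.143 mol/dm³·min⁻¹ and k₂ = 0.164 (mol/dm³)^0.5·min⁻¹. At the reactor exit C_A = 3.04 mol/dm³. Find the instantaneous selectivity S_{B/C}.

S_{B/C} = r_B/r_C = (k₁)/(k₂·C_A^0.5) = (k₁/k₂)·C_A^-0.5.
= (0.143) / (0.164×3.040^0.5) = 0.1430/0.2859 = 0.500.
The undesired path is higher order in A, so low C_A (CSTR or dilute feed) favours B.

0.500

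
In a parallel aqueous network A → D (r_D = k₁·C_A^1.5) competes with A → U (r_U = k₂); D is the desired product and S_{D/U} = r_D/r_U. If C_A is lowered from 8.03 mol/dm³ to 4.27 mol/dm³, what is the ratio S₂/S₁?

0.388

S_{D/U} = (k₁/k₂)·C_A^1.5, so S₂/S₁ = (C_{A,2}/C_{A,1})^1.5.
= (4.27/8.03)^1.5 = (0.5318)^1.5 = 0.388.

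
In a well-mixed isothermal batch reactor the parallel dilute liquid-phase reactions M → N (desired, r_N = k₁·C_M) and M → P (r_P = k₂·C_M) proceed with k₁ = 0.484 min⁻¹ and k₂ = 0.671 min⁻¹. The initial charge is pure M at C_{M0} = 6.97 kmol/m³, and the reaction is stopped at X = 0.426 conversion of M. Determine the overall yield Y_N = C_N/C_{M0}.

C_M = C_{M0}(1−X) = 4.001 kmol/m³.
Both paths are first order in M, so the instantaneous fraction to N is constant: dC_N/d(−C_M) = k₁/(k₁+k₂) = 0.4190.
C_N = 0.4190·(C_{M0}−C_M) = 0.4190×2.969 = 1.24 kmol/m³.
Y_N = C_N/C_{M0} = 1.244/6.97 = 0.179.

0.179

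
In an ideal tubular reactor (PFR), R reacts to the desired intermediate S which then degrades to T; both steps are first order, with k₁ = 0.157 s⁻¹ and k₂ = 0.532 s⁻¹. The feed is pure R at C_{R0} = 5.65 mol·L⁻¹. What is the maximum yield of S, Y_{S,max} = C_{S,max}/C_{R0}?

For a first-order series the maximum intermediate yield is C_{S,max}/C_{R0} = (k₁/k₂)^[k₂/(k₂−k₁)].
= (0.157/0.532)^(0.532/(0.532−0.157)) = (0.2951)^(1.419) = 0.1770.

0.177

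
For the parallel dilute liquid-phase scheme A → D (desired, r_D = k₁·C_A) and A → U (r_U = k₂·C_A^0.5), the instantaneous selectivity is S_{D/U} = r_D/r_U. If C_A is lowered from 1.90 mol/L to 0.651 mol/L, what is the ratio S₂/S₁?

0.585

S_{D/U} = (k₁/k₂)·C_A^0.5, so S₂/S₁ = (C_{A,2}/C_{A,1})^0.5.
= (0.651/1.90)^0.5 = (0.3426)^0.5 = 0.585.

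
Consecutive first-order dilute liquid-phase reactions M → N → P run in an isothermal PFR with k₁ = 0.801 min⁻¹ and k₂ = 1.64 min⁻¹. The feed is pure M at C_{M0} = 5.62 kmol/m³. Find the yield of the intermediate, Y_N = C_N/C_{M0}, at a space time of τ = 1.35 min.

For first-order series with pure M initially, C_N(τ) = k₁C_{M0}/(k₂−k₁)·(e^(−k₁τ) − e^(−k₂τ)).
e^(−k₁τ) = e^(−0.801×1.35) = e^(−1.081) = 0.3391; e^(−k₂τ) = e^(−2.214) = 0.1093.
C_N = 0.801×5.62/(1.64−0.801) × (0.3391−0.1093) = 5.365×0.2299 = 1.233 kmol/m³.
Y_N = C_N/C_{M0} = 1.233/5.62 = 0.219.

0.219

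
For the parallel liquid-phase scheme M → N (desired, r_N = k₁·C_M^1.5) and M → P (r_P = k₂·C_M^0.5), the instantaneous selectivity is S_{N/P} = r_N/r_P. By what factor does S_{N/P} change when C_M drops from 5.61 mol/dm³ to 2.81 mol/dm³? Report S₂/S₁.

S_{N/P} = (k₁/k₂)·C_M, so S₂/S₁ = (C_{M,2}/C_{M,1}).
= 2.81/5.61 = 0.501.
Selectivity toward N falls as C_M falls — high-concentration operation is favoured.

0.501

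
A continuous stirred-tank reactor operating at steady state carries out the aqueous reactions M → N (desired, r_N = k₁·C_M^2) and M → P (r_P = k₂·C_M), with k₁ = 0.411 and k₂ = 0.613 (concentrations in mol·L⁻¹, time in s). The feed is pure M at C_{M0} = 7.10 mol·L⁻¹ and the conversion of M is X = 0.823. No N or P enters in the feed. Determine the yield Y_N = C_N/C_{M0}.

0.376

Exit C_M = C_{M0}(1−X) = 7.10×0.177 = 1.257 mol·L⁻¹.
In a CSTR the entire volume is at exit conditions, so r_N = 0.411×1.257^2 = 0.6491 and r_P = 0.613×1.257 = 0.7704.
Fraction of consumed M going to N: r_N/(r_N+r_P) = 0.4573.
C_N = 0.4573·C_{M0}·X = 0.4573×7.10×0.823 = 2.67 mol·L⁻¹; Y_N = C_N/C_{M0} = 0.376.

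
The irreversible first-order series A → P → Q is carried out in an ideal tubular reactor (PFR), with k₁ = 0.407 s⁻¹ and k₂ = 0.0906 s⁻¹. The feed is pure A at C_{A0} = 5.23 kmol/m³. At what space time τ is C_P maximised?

Setting dC_P/dτ = 0 gives τ_opt = ln(k₂/k₁)/(k₂−k₁).
= ln(0.0906/0.407)/(0.0906−0.407) = ln(0.2226)/-0.3164 = -1.502/-0.3164 = 4.75 s.

4.75 s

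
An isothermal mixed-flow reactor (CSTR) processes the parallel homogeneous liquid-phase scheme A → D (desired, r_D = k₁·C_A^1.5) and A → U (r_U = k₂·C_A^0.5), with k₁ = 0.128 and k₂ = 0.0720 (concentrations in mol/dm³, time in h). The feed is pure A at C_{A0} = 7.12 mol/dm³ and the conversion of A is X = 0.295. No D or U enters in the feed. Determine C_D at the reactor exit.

Exit C_A = C_{A0}(1−X) = 7.12×0.705 = 5.020 mol/dm³.
Rates in a CSTR are evaluated at the outlet concentration: r_D = 0.128×5.020^1.5 = 1.440, r_U = 0.0720×5.020^0.5 = 0.1613.
Fraction of consumed A going to D: r_D/(r_D+r_U) = 0.8992.
C_D = 0.8992·C_{A0}·X = 0.8992×7.12×0.295 = 1.89 mol/dm³.

1.89 mol/dm³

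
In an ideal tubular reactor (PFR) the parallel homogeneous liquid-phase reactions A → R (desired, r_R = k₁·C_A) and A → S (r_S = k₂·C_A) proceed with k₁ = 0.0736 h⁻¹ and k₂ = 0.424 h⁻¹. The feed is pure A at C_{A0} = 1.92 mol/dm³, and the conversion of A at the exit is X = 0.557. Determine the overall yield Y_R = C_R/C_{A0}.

0.0824

C_A = C_{A0}(1−X) = 0.8506 mol/dm³.
Both paths are first order in A, so the instantaneous fraction to R is constant: dC_R/d(−C_A) = k₁/(k₁+k₂) = 0.1479.
C_R = 0.1479·(C_{A0}−C_A) = 0.1479×1.069 = 0.158 mol/dm³.
Y_R = C_R/C_{A0} = 0.1582/1.92 = 0.0824.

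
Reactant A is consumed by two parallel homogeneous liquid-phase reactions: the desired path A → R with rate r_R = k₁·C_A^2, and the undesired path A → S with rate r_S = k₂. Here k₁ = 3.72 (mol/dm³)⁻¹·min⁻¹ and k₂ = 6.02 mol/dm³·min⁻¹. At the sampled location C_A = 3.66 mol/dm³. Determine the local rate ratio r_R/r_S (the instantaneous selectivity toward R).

S_{R/S} = r_R/r_S = (k₁·C_A^2)/(k₂) = (k₁/k₂)·C_A^2.
= (3.72×3.660^2) / (6.02) = 49.83/6.020 = 8.28.
Since the desired path is higher order in A, keeping C_A high (PFR or concentrated feed) favours R.

8.28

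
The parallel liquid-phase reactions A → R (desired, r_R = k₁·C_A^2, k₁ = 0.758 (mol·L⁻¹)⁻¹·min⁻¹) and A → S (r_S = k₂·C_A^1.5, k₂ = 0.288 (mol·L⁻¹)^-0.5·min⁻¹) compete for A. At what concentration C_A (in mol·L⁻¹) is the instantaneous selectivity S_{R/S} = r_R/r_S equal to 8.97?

11.6 mol·L⁻¹

S_{R/S} = (k₁/k₂)·C_A^0.5 ⇒ C_A = (S·k₂/k₁)^(2).
= (8.97×0.288/0.758)^(2) = (3.408)^(2) = 11.6 mol·L⁻¹.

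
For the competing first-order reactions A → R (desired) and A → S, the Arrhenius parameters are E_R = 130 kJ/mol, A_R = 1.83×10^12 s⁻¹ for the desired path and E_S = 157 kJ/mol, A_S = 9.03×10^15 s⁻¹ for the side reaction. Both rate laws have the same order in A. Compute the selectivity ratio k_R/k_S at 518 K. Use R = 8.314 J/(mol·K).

0.107

With equal orders, S_{R/S} = k_R/k_S = (A_R/A_S)·exp[(E_S−E_R)/(RT)].
(E_S−E_R)/(RT) = (157−130)×10³/(8.314×518) = 27000/4307 = 6.269.
k_R/k_S = (1.83×10^12/9.03×10^15)·exp(6.269) = 2.027×10^-4 × 528.1 = 0.107.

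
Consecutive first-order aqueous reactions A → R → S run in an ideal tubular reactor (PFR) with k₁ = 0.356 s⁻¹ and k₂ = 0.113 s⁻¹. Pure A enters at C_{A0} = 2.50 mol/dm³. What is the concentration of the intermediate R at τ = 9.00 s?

1.18 mol/dm³

Solving the coupled first-order balances gives C_R(τ) = [k₁/(k₂−k₁)]·C_{A0}·(e^(−k₁τ) − e^(−k₂τ)).
e^(−k₁τ) = e^(−0.356×9.00) = e^(−3.204) = 0.04060; e^(−k₂τ) = e^(−1.017) = 0.3617.
C_R = 0.356×2.50/(0.113−0.356) × (0.04060−0.3617) = (-3.663)×(-0.3211) = 1.176 mol/dm³.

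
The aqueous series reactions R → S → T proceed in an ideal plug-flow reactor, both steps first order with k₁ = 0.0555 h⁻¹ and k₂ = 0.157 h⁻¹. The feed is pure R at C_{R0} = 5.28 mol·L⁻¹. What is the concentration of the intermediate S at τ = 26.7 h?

For first-order series with pure R initially, C_S(τ) = k₁C_{R0}/(k₂−k₁)·(e^(−k₁τ) − e^(−k₂τ)).
e^(−k₁τ) = e^(−0.0555×26.7) = e^(−1.482) = 0.2272; e^(−k₂τ) = e^(−4.192) = 0.01512.
C_S = 0.0555×5.28/(0.157−0.0555) × (0.2272−0.01512) = 2.887×0.2121 = 0.6124 mol·L⁻¹.

0.612 mol·L⁻¹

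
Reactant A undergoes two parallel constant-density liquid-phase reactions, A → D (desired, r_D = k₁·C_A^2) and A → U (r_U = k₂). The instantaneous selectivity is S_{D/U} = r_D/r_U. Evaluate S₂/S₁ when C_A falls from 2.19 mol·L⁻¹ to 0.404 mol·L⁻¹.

S_{D/U} = (k₁/k₂)·C_A^2, so S₂/S₁ = (C_{A,2}/C_{A,1})^2.
= (0.404/2.19)^2 = (0.1845)^2 = 0.0340.
Selectivity toward D falls as C_A falls — high-concentration operation is favoured.

0.0340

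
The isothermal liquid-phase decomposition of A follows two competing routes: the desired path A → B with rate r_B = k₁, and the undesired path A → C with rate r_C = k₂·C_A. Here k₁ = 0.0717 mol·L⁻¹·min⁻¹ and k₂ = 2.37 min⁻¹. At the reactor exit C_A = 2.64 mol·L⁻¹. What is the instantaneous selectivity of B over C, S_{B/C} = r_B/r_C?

S_{B/C} = r_B/r_C = (k₁)/(k₂·C_A) = (k₁/k₂)·C_A⁻¹.
= (0.0717) / (2.37×2.640) = 0.07170/6.257 = 0.0115.

0.0115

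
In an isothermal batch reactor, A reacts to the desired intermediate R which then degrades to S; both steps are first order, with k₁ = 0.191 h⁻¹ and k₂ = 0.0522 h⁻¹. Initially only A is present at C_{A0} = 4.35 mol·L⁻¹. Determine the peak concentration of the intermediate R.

At the optimum, C_{R,max}/C_{A0} = (k₁/k₂)^[k₂/(k₂−k₁)].
= (0.191/0.0522)^(0.0522/(0.0522−0.191)) = (3.659)^(-0.3761) = 0.6139.
C_{R,max} = 0.6139×4.35 = 2.67 mol·L⁻¹.

2.67 mol·L⁻¹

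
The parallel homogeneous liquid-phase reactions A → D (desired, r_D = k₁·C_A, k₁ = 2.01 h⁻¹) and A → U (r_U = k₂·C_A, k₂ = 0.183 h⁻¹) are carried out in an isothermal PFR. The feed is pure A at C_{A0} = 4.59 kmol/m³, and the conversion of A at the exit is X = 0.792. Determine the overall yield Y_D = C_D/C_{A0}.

C_A = C_{A0}(1−X) = 0.9547 kmol/m³.
Both paths are first order in A, so the instantaneous fraction to D is constant: dC_D/d(−C_A) = k₁/(k₁+k₂) = 0.9166.
C_D = 0.9166·(C_{A0}−C_A) = 0.9166×3.635 = 3.33 kmol/m³.
Y_D = C_D/C_{A0} = 3.332/4.59 = 0.726.

0.726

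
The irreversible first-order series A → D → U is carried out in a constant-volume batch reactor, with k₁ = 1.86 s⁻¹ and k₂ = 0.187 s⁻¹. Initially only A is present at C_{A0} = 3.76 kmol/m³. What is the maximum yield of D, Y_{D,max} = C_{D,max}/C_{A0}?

0.774

For a first-order series the maximum intermediate yield is C_{D,max}/C_{A0} = (k₁/k₂)^[k₂/(k₂−k₁)].
= (1.86/0.187)^(0.187/(0.187−1.86)) = (9.947)^(-0.1118) = 0.7735.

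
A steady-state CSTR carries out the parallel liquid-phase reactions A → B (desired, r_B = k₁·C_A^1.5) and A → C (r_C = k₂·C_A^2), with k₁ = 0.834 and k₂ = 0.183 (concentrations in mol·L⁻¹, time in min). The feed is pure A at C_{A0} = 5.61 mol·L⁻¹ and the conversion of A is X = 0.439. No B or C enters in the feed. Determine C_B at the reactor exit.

Exit C_A = C_{A0}(1−X) = 5.61×0.561 = 3.147 mol·L⁻¹.
Rates in a CSTR are evaluated at the outlet concentration: r_B = 0.834×3.147^1.5 = 4.656, r_C = 0.183×3.147^2 = 1.813.
Fraction of consumed A going to B: r_B/(r_B+r_C) = 0.7198.
C_B = 0.7198·C_{A0}·X = 0.7198×5.61×0.439 = 1.77 mol·L⁻¹.

1.77 mol·L⁻¹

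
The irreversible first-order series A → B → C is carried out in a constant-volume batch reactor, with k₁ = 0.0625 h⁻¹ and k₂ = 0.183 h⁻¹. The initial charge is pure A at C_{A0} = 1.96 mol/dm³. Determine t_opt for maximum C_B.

For first-order series the maximum of C_B occurs at t_opt = ln(k₂/k₁)/(k₂−k₁).
= ln(0.183/0.0625)/(0.183−0.0625) = ln(2.928)/0.1205 = 1.074/0.1205 = 8.92 h.

8.92 h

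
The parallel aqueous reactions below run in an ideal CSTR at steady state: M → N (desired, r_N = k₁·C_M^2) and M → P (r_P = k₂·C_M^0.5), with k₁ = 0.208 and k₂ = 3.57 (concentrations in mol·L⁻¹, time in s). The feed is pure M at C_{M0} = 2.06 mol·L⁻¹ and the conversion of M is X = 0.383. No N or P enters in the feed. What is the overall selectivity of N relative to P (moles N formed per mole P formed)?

Exit C_M = C_{M0}(1−X) = 2.06×0.617 = 1.271 mol·L⁻¹.
Rates in a CSTR are evaluated at the outlet concentration: r_N = 0.208×1.271^2 = 0.3360, r_P = 3.57×1.271^0.5 = 4.025.
Overall selectivity = C_N/C_P = r_Nτ/(r_Pτ) = r_N/r_P = 0.0835.

0.0835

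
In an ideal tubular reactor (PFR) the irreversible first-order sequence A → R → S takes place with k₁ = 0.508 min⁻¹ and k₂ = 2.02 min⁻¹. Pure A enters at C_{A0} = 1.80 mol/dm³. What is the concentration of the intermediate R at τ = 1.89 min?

0.218 mol/dm³

Solving the coupled first-order balances gives C_R(τ) = [k₁/(k₂−k₁)]·C_{A0}·(e^(−k₁τ) − e^(−k₂τ)).
e^(−k₁τ) = e^(−0.508×1.89) = e^(−0.9601) = 0.3828; e^(−k₂τ) = e^(−3.818) = 0.02198.
C_R = 0.508×1.80/(2.02−0.508) × (0.3828−0.02198) = 0.6048×0.3609 = 0.2182 mol/dm³.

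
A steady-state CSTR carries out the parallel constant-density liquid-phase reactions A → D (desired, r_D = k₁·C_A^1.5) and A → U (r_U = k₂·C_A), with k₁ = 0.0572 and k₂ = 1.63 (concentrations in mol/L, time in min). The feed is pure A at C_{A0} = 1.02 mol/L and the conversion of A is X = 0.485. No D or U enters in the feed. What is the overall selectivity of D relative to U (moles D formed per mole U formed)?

0.0254

Exit C_A = C_{A0}(1−X) = 1.02×0.515 = 0.5253 mol/L.
A CSTR operates uniformly at the exit composition, giving r_D = 0.02178 and r_U = 0.8562 (each k·C_A^n at C_A = 0.5253).
Overall selectivity = C_D/C_U = r_Dτ/(r_Uτ) = r_D/r_U = 0.0254.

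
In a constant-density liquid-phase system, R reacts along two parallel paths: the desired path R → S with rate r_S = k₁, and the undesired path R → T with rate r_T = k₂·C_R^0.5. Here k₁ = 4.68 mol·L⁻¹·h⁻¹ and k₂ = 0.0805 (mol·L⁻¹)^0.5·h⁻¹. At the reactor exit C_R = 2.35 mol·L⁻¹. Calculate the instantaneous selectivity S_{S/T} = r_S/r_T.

37.9

S_{S/T} = r_S/r_T = (k₁)/(k₂·C_R^0.5) = (k₁/k₂)·C_R^-0.5.
= (4.68) / (0.0805×2.350^0.5) = 4.680/0.1234 = 37.9.
The undesired path is higher order in R, so low C_R (CSTR or dilute feed) favours S.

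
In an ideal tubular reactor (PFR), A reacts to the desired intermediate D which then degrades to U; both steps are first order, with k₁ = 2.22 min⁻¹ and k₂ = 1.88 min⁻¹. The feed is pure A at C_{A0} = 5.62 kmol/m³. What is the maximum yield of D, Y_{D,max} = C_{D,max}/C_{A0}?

For a first-order series the maximum intermediate yield is C_{D,max}/C_{A0} = (k₁/k₂)^[k₂/(k₂−k₁)].
= (2.22/1.88)^(1.88/(1.88−2.22)) = (1.181)^(-5.529) = 0.3988.

0.399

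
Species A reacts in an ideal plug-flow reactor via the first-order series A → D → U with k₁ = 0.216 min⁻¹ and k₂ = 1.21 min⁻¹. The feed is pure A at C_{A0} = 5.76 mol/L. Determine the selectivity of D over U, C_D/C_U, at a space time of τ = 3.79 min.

0.201

For first-order series with pure A initially, C_D(τ) = k₁C_{A0}/(k₂−k₁)·(e^(−k₁τ) − e^(−k₂τ)).
e^(−k₁τ) = e^(−0.216×3.79) = e^(−0.8186) = 0.4410; e^(−k₂τ) = e^(−4.586) = 0.01019.
C_D = 0.216×5.76/(1.21−0.216) × (0.4410−0.01019) = 1.252×0.4308 = 0.5393 mol/L.
C_A = C_{A0}e^(−k₁τ) = 2.540 mol/L, so C_U = C_{A0}−C_A−C_D = 2.680 mol/L; C_D/C_U = 0.201.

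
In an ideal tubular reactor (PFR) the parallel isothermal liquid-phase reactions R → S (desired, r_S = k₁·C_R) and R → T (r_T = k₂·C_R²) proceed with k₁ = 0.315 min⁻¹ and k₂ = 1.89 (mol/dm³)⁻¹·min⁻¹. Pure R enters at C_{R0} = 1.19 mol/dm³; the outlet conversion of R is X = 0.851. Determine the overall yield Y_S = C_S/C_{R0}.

0.192

C_R = C_{R0}(1−X) = 0.1773 mol/dm³.
Along a PFR/batch, dC_S/dC_R = −r_S/(r_S+r_T) = −k₁/(k₁+k₂·C_R).
Integrating from C_{R0} to C_R: C_S = (0.315/1.89)·ln[(0.315+1.89·1.19)/(0.315+1.89·0.177)] = 0.1667·ln(2.564/0.6501) = 0.2287 mol/dm³.
Y_S = C_S/C_{R0} = 0.2287/1.19 = 0.192.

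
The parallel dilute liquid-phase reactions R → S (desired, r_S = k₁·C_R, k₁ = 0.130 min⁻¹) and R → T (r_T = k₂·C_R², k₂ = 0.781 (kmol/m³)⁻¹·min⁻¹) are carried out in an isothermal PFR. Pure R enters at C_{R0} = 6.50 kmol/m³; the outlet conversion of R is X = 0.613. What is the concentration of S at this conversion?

0.152 kmol/m³

C_R = C_{R0}(1−X) = 2.516 kmol/m³.
Along a PFR/batch, dC_S/dC_R = −r_S/(r_S+r_T) = −k₁/(k₁+k₂·C_R).
Integrating from C_{R0} to C_R: C_S = (0.130/0.781)·ln[(0.130+0.781·6.50)/(0.130+0.781·2.52)] = 0.1665·ln(5.207/2.095) = 0.1516 kmol/m³.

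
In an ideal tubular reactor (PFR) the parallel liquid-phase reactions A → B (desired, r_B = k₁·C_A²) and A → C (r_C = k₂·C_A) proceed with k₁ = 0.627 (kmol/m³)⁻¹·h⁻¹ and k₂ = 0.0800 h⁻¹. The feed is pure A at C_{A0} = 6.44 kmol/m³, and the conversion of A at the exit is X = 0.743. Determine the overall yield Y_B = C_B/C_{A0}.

C_A = C_{A0}(1−X) = 1.655 kmol/m³.
Along a PFR/batch, dC_C/dC_A = −r_C/(r_B+r_C) = −k₂/(k₂+k₁·C_A).
Integrating from C_{A0} to C_A: C_C = (0.0800/0.627)·ln[(0.0800+0.627·6.44)/(0.0800+0.627·1.66)] = 0.1276·ln(4.118/1.118) = 0.1664 kmol/m³.
Then C_B = (C_{A0}−C_A) − C_C = 4.785 − 0.1664 = 4.619 kmol/m³.
Y_B = C_B/C_{A0} = 4.619/6.44 = 0.717.

0.717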